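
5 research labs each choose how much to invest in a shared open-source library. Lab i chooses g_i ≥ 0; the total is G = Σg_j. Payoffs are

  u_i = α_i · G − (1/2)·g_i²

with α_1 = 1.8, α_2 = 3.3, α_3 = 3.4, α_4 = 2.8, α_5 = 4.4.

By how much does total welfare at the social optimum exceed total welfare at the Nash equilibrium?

396.18

Lab i's FOC: ∂u_i/∂g_i = α_i − g_i = 0, so g_i* = α_i.
NE contributions = (1.8, 3.3, 3.4, 2.8, 4.4); G = 15.7.
W^NE = (Σα)·G − ½Σα_i² = 15.7² − ½·52.89 = 220.045.
Planner sets g_i = Σα_j = 15.7 for every i, so G^SO = 5·15.7 = 78.5.
W^SO = (Σα)·G^SO − ½·5·(Σα)² = (5/2)·15.7² = 616.225.
Deadweight loss = W^SO − W^NE = 396.18.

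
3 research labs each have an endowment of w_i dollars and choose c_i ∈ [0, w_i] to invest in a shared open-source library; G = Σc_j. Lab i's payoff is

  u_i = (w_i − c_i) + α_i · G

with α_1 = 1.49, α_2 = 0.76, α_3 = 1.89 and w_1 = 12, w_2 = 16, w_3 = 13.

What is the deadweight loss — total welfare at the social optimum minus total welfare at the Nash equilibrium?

50.24

∂u_i/∂c_i = α_i − 1, so lab i contributes w_i if α_i > 1, else 0.
α_i > 1 for i ∈ {1, 3}; NE contributions (12, 0, 13), G = 25.
W^NE = Σw_i − G^NE + (Σα_i)·G^NE = 41 + 3.14·25 = 119.5.
Planner: ∂(Σu_j)/∂c_i = Σα_j − 1 = 3.14 > 0, so everyone contributes w_i; G^SO = 41, W^SO = 41 + 3.14·41 = 169.74.
Deadweight loss = 50.24.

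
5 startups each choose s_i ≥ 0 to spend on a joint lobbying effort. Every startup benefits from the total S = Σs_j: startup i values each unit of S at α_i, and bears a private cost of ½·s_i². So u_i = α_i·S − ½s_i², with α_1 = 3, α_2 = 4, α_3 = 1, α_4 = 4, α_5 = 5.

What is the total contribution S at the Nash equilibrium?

Startup i's FOC: ∂u_i/∂s_i = α_i − s_i = 0, so s_i* = α_i.
NE contributions = (3, 4, 1, 4, 5); S = 17.

17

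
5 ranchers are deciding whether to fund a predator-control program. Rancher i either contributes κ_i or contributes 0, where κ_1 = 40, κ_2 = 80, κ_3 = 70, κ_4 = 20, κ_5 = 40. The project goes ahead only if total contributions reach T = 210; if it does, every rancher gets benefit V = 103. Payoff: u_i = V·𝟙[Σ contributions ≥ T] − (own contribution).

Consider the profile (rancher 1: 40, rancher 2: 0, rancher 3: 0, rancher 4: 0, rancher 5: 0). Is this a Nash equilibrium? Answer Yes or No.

No

Total = 40 < 210: not provided.
Rancher 1 (pledges 40, payoff -40): dropping to 0 → total 0, payoff 0. Profitable deviation.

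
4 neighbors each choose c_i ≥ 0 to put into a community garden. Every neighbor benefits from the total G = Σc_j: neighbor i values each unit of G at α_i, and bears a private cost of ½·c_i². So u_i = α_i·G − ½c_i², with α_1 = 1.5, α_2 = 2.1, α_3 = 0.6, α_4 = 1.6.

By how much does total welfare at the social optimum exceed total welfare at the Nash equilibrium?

Neighbor i's FOC: ∂u_i/∂c_i = α_i − c_i = 0, so c_i* = α_i.
NE contributions = (1.5, 2.1, 0.6, 1.6); G = 5.8.
W^NE = (Σα)·G − ½Σα_i² = 5.8² − ½·9.58 = 28.85.
Planner sets c_i = Σα_j = 5.8 for every i, so G^SO = 4·5.8 = 23.2.
W^SO = (Σα)·G^SO − ½·4·(Σα)² = (4/2)·5.8² = 67.28.
Deadweight loss = W^SO − W^NE = 38.43.

38.43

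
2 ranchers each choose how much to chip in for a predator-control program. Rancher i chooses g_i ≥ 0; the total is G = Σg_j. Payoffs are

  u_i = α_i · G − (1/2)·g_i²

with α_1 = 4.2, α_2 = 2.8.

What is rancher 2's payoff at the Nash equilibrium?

Rancher i's FOC: ∂u_i/∂g_i = α_i − g_i = 0, so g_i* = α_i.
NE contributions = (4.2, 2.8); G = 7.
u_2 = α_2·G − ½·(g_2)² = 2.8·7 − ½·2.8² = 15.68.

15.68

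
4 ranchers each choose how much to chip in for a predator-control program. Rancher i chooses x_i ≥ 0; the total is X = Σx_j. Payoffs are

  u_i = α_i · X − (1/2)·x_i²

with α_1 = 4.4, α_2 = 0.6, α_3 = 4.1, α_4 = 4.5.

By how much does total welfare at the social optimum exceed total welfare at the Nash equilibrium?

Rancher i's FOC: ∂u_i/∂x_i = α_i − x_i = 0, so x_i* = α_i.
NE contributions = (4.4, 0.6, 4.1, 4.5); X = 13.6.
W^NE = (Σα)·X − ½Σα_i² = 13.6² − ½·56.78 = 156.57.
Planner sets x_i = Σα_j = 13.6 for every i, so X^SO = 4·13.6 = 54.4.
W^SO = (Σα)·X^SO − ½·4·(Σα)² = (4/2)·13.6² = 369.92.
Deadweight loss = W^SO − W^NE = 213.35.

213.35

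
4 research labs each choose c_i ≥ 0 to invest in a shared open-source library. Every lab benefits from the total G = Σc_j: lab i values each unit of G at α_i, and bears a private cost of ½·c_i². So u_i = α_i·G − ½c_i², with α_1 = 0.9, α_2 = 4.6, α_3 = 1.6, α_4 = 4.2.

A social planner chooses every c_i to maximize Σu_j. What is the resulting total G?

45.2

Planner FOC: ∂(Σu_j)/∂c_i = (Σα_j) − c_i = 0, so c_i^SO = Σα_j = 11.3 for every i; G^SO = 45.2.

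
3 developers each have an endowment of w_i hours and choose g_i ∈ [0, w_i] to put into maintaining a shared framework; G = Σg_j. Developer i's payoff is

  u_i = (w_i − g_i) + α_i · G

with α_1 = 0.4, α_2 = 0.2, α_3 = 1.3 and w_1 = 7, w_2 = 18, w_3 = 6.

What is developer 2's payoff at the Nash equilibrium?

19.2

∂u_i/∂g_i = α_i − 1, so developer i contributes w_i if α_i > 1, else 0.
α_i > 1 for i ∈ {3}; NE contributions (0, 0, 6), G = 6.
u_2 = (18 − 0) + 0.2·6 = 19.2.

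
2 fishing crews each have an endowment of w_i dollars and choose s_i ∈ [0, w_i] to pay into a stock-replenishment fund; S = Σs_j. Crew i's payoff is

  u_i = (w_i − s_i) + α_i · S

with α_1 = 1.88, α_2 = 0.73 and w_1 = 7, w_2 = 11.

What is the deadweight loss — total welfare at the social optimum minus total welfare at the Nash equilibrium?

∂u_i/∂s_i = α_i − 1, so crew i contributes w_i if α_i > 1, else 0.
α_i > 1 for i ∈ {1}; NE contributions (7, 0), S = 7.
W^NE = Σw_i − S^NE + (Σα_i)·S^NE = 18 + 1.61·7 = 29.27.
Planner: ∂(Σu_j)/∂s_i = Σα_j − 1 = 1.61 > 0, so everyone contributes w_i; S^SO = 18, W^SO = 18 + 1.61·18 = 46.98.
Deadweight loss = 17.71.

17.71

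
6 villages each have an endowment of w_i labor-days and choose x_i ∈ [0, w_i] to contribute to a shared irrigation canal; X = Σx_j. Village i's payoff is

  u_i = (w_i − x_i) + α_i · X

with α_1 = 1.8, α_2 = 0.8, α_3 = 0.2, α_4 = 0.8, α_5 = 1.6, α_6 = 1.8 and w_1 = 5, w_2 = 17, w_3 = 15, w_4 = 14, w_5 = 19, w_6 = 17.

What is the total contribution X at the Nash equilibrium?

41

∂u_i/∂x_i = α_i − 1, so village i contributes w_i if α_i > 1, else 0.
α_i > 1 for i ∈ {1, 5, 6}; NE contributions (5, 0, 0, 0, 19, 17), X = 41.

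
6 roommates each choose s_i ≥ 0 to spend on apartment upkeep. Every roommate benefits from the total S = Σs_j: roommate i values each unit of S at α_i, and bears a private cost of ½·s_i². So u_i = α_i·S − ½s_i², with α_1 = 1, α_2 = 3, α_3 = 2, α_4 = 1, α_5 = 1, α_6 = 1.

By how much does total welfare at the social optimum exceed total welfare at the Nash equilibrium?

Roommate i's FOC: ∂u_i/∂s_i = α_i − s_i = 0, so s_i* = α_i.
NE contributions = (1, 3, 2, 1, 1, 1); S = 9.
W^NE = (Σα)·S − ½Σα_i² = 9² − ½·17 = 72.5.
Planner sets s_i = Σα_j = 9 for every i, so S^SO = 6·9 = 54.
W^SO = (Σα)·S^SO − ½·6·(Σα)² = (6/2)·9² = 243.
Deadweight loss = W^SO − W^NE = 170.5.

170.5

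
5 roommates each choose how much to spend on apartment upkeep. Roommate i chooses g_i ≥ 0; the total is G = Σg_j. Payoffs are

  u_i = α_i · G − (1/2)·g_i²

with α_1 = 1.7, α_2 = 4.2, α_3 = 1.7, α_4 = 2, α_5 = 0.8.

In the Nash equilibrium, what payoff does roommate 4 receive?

Roommate i's FOC: ∂u_i/∂g_i = α_i − g_i = 0, so g_i* = α_i.
NE contributions = (1.7, 4.2, 1.7, 2, 0.8); G = 10.4.
u_4 = α_4·G − ½·(g_4)² = 2·10.4 − ½·2² = 18.8.

18.8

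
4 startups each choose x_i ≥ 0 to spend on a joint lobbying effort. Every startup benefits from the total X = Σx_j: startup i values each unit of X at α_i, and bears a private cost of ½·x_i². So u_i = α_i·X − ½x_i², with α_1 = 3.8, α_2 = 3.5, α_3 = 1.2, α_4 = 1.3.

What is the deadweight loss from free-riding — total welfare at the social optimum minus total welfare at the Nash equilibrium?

110.95

Startup i's FOC: ∂u_i/∂x_i = α_i − x_i = 0, so x_i* = α_i.
NE contributions = (3.8, 3.5, 1.2, 1.3); X = 9.8.
W^NE = (Σα)·X − ½Σα_i² = 9.8² − ½·29.82 = 81.13.
Planner sets x_i = Σα_j = 9.8 for every i, so X^SO = 4·9.8 = 39.2.
W^SO = (Σα)·X^SO − ½·4·(Σα)² = (4/2)·9.8² = 192.08.
Deadweight loss = W^SO − W^NE = 110.95.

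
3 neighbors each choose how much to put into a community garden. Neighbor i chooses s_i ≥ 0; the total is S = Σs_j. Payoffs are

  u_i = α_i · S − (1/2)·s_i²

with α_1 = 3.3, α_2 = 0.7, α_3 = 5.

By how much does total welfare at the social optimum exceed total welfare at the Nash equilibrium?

Neighbor i's FOC: ∂u_i/∂s_i = α_i − s_i = 0, so s_i* = α_i.
NE contributions = (3.3, 0.7, 5); S = 9.
W^NE = (Σα)·S − ½Σα_i² = 9² − ½·36.38 = 62.81.
Planner sets s_i = Σα_j = 9 for every i, so S^SO = 3·9 = 27.
W^SO = (Σα)·S^SO − ½·3·(Σα)² = (3/2)·9² = 121.5.
Deadweight loss = W^SO − W^NE = 58.69.

58.69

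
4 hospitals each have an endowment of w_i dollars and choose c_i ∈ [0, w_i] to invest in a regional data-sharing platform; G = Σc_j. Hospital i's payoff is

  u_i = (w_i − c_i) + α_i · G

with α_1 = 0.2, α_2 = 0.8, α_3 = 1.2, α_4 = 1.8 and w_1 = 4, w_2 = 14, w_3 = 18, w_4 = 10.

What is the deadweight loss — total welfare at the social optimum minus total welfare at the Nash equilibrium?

54

∂u_i/∂c_i = α_i − 1, so hospital i contributes w_i if α_i > 1, else 0.
α_i > 1 for i ∈ {3, 4}; NE contributions (0, 0, 18, 10), G = 28.
W^NE = Σw_i − G^NE + (Σα_i)·G^NE = 46 + 3·28 = 130.
Planner: ∂(Σu_j)/∂c_i = Σα_j − 1 = 3 > 0, so everyone contributes w_i; G^SO = 46, W^SO = 46 + 3·46 = 184.
Deadweight loss = 54.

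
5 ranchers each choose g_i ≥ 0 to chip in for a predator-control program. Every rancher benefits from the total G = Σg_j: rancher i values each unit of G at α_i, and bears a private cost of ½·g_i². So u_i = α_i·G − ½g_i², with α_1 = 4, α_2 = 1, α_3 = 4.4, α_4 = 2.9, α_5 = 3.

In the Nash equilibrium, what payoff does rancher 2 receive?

Rancher i's FOC: ∂u_i/∂g_i = α_i − g_i = 0, so g_i* = α_i.
NE contributions = (4, 1, 4.4, 2.9, 3); G = 15.3.
u_2 = α_2·G − ½·(g_2)² = 1·15.3 − ½·1² = 14.8.

14.8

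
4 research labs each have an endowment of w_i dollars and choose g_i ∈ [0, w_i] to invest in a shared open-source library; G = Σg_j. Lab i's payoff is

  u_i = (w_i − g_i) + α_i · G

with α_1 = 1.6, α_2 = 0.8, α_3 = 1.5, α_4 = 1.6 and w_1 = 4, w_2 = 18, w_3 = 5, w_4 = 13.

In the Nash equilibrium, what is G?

22

∂u_i/∂g_i = α_i − 1, so lab i contributes w_i if α_i > 1, else 0.
α_i > 1 for i ∈ {1, 3, 4}; NE contributions (4, 0, 5, 13), G = 22.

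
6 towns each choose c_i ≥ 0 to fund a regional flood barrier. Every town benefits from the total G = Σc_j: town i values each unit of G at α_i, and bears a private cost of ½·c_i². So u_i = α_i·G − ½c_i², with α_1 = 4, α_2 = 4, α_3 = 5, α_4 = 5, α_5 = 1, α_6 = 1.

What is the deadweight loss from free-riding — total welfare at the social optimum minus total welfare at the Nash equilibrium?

Town i's FOC: ∂u_i/∂c_i = α_i − c_i = 0, so c_i* = α_i.
NE contributions = (4, 4, 5, 5, 1, 1); G = 20.
W^NE = (Σα)·G − ½Σα_i² = 20² − ½·84 = 358.
Planner sets c_i = Σα_j = 20 for every i, so G^SO = 6·20 = 120.
W^SO = (Σα)·G^SO − ½·6·(Σα)² = (6/2)·20² = 1200.
Deadweight loss = W^SO − W^NE = 842.

842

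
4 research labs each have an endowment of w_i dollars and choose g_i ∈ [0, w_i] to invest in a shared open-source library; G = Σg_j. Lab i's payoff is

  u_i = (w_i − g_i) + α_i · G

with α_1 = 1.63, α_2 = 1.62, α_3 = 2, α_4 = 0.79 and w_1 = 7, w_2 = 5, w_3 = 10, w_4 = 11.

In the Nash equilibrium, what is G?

22

∂u_i/∂g_i = α_i − 1, so lab i contributes w_i if α_i > 1, else 0.
α_i > 1 for i ∈ {1, 2, 3}; NE contributions (7, 5, 10, 0), G = 22.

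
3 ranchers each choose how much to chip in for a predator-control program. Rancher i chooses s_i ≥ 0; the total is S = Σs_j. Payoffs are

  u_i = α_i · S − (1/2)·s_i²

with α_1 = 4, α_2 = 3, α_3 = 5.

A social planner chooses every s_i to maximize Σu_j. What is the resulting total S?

Planner FOC: ∂(Σu_j)/∂s_i = (Σα_j) − s_i = 0, so s_i^SO = Σα_j = 12 for every i; S^SO = 36.

36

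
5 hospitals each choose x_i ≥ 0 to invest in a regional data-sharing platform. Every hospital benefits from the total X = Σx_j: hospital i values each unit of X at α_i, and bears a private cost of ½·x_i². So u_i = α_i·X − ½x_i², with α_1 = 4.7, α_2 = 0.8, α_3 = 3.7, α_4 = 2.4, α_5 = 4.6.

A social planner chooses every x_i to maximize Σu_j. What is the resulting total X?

81

Planner FOC: ∂(Σu_j)/∂x_i = (Σα_j) − x_i = 0, so x_i^SO = Σα_j = 16.2 for every i; X^SO = 81.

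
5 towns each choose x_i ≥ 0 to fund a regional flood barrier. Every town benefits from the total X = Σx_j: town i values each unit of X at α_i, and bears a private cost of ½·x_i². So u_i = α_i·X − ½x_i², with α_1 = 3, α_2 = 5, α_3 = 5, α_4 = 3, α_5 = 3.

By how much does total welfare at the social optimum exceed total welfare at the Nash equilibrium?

580

Town i's FOC: ∂u_i/∂x_i = α_i − x_i = 0, so x_i* = α_i.
NE contributions = (3, 5, 5, 3, 3); X = 19.
W^NE = (Σα)·X − ½Σα_i² = 19² − ½·77 = 322.5.
Planner sets x_i = Σα_j = 19 for every i, so X^SO = 5·19 = 95.
W^SO = (Σα)·X^SO − ½·5·(Σα)² = (5/2)·19² = 902.5.
Deadweight loss = W^SO − W^NE = 580.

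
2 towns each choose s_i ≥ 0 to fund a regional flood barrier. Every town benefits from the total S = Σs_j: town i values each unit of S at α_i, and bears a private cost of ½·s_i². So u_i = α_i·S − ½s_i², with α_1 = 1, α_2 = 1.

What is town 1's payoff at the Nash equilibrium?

1.5

Town i's FOC: ∂u_i/∂s_i = α_i − s_i = 0, so s_i* = α_i.
NE contributions = (1, 1); S = 2.
u_1 = α_1·S − ½·(s_1)² = 1·2 − ½·1² = 1.5.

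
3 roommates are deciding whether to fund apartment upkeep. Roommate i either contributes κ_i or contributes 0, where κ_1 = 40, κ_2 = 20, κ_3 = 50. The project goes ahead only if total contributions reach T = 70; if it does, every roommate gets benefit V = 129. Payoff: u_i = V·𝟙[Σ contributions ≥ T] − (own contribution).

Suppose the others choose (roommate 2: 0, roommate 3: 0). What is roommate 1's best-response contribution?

Others' total = 0. Even contributing 40 gives 40 < 70: no benefit either way.
Best response: 0.

0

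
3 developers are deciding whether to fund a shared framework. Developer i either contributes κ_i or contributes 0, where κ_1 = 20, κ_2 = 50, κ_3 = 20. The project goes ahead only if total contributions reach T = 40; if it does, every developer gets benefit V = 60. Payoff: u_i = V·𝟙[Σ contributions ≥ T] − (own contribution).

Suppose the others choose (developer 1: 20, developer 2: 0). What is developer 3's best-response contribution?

20

Others' total = 20. Contributing 20 brings total to 40 ≥ 40: gain V − κ_3 = 40.
Best response: 20.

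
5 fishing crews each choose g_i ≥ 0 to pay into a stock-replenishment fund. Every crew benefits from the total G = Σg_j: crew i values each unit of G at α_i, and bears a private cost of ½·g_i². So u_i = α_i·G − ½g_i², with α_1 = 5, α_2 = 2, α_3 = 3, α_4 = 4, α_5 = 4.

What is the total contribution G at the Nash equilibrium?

Crew i's FOC: ∂u_i/∂g_i = α_i − g_i = 0, so g_i* = α_i.
NE contributions = (5, 2, 3, 4, 4); G = 18.

18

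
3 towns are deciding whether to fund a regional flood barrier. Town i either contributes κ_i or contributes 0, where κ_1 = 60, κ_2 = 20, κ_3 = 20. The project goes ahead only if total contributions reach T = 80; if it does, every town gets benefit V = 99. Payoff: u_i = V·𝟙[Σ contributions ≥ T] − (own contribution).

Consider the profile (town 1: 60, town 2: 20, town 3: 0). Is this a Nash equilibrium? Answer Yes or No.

Total = 80 ≥ 80: provided.
Town 1 (pledges 60, payoff 39): dropping to 0 → total 20, payoff 0. No gain.
Town 2 (pledges 20, payoff 79): dropping to 0 → total 60, payoff 0. No gain.
Town 3 (pledges 0, payoff 99): pledging 20 → total 100, payoff 79. No gain.

Yes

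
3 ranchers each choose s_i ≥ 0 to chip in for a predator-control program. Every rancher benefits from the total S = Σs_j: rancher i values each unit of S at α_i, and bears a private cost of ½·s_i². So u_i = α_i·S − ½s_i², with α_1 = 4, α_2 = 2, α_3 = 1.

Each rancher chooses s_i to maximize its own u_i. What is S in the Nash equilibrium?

7

Rancher i's FOC: ∂u_i/∂s_i = α_i − s_i = 0, so s_i* = α_i.
NE contributions = (4, 2, 1); S = 7.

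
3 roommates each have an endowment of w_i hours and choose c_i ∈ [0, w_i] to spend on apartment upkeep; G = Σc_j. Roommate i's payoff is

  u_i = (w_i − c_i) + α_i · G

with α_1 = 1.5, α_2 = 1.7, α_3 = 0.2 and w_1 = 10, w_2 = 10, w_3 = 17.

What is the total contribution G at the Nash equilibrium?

∂u_i/∂c_i = α_i − 1, so roommate i contributes w_i if α_i > 1, else 0.
α_i > 1 for i ∈ {1, 2}; NE contributions (10, 10, 0), G = 20.

20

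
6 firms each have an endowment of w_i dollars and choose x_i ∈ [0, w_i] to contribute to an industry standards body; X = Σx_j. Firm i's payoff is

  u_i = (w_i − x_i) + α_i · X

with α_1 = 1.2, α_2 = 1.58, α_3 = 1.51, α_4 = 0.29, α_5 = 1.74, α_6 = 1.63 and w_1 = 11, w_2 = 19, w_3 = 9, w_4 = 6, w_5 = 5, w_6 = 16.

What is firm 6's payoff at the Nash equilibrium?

97.8

∂u_i/∂x_i = α_i − 1, so firm i contributes w_i if α_i > 1, else 0.
α_i > 1 for i ∈ {1, 2, 3, 5, 6}; NE contributions (11, 19, 9, 0, 5, 16), X = 60.
u_6 = (16 − 16) + 1.63·60 = 97.8.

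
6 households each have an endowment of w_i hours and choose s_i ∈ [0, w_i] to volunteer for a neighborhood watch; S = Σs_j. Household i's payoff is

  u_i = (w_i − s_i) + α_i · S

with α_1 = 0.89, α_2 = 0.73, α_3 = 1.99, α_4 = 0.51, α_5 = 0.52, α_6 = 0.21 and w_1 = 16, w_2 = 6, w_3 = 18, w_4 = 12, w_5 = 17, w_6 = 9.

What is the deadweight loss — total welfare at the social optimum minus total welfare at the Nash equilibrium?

231

∂u_i/∂s_i = α_i − 1, so household i contributes w_i if α_i > 1, else 0.
α_i > 1 for i ∈ {3}; NE contributions (0, 0, 18, 0, 0, 0), S = 18.
W^NE = Σw_i − S^NE + (Σα_i)·S^NE = 78 + 3.85·18 = 147.3.
Planner: ∂(Σu_j)/∂s_i = Σα_j − 1 = 3.85 > 0, so everyone contributes w_i; S^SO = 78, W^SO = 78 + 3.85·78 = 378.3.
Deadweight loss = 231.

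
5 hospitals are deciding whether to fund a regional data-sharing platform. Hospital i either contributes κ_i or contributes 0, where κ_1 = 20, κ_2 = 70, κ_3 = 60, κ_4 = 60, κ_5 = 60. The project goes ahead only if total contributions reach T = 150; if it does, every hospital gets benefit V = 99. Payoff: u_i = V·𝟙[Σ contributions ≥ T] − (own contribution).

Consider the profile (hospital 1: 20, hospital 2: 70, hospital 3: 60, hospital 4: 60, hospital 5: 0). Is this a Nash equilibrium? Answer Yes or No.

Total = 210 ≥ 150: provided.
Hospital 1 (pledges 20, payoff 79): dropping to 0 → total 190, payoff 99. Profitable deviation.

No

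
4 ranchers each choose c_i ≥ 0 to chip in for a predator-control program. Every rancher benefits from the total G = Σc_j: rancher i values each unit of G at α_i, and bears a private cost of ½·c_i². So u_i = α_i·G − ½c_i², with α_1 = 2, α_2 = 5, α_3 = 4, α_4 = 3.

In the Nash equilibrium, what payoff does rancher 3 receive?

48

Rancher i's FOC: ∂u_i/∂c_i = α_i − c_i = 0, so c_i* = α_i.
NE contributions = (2, 5, 4, 3); G = 14.
u_3 = α_3·G − ½·(c_3)² = 4·14 − ½·4² = 48.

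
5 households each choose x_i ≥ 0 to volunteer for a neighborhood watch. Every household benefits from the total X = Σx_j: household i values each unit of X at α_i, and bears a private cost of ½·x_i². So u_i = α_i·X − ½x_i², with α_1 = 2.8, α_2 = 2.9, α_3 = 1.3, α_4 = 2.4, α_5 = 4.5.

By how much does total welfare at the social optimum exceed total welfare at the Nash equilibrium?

Household i's FOC: ∂u_i/∂x_i = α_i − x_i = 0, so x_i* = α_i.
NE contributions = (2.8, 2.9, 1.3, 2.4, 4.5); X = 13.9.
W^NE = (Σα)·X − ½Σα_i² = 13.9² − ½·43.95 = 171.235.
Planner sets x_i = Σα_j = 13.9 for every i, so X^SO = 5·13.9 = 69.5.
W^SO = (Σα)·X^SO − ½·5·(Σα)² = (5/2)·13.9² = 483.025.
Deadweight loss = W^SO − W^NE = 311.79.

311.79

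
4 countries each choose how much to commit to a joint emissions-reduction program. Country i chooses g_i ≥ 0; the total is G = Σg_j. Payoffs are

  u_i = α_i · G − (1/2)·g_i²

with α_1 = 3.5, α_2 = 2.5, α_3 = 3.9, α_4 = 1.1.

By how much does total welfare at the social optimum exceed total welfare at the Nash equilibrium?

138.46

Country i's FOC: ∂u_i/∂g_i = α_i − g_i = 0, so g_i* = α_i.
NE contributions = (3.5, 2.5, 3.9, 1.1); G = 11.
W^NE = (Σα)·G − ½Σα_i² = 11² − ½·34.92 = 103.54.
Planner sets g_i = Σα_j = 11 for every i, so G^SO = 4·11 = 44.
W^SO = (Σα)·G^SO − ½·4·(Σα)² = (4/2)·11² = 242.
Deadweight loss = W^SO − W^NE = 138.46.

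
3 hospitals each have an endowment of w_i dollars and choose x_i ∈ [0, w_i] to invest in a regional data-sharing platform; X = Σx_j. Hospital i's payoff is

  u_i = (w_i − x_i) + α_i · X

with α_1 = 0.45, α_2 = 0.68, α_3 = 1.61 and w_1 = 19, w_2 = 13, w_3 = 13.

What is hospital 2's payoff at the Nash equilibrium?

∂u_i/∂x_i = α_i − 1, so hospital i contributes w_i if α_i > 1, else 0.
α_i > 1 for i ∈ {3}; NE contributions (0, 0, 13), X = 13.
u_2 = (13 − 0) + 0.68·13 = 21.84.

21.84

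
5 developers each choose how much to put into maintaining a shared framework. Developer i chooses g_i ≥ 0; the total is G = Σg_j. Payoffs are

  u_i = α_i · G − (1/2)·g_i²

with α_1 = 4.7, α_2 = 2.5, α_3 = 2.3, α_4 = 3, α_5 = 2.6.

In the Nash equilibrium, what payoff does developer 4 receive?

40.8

Developer i's FOC: ∂u_i/∂g_i = α_i − g_i = 0, so g_i* = α_i.
NE contributions = (4.7, 2.5, 2.3, 3, 2.6); G = 15.1.
u_4 = α_4·G − ½·(g_4)² = 3·15.1 − ½·3² = 40.8.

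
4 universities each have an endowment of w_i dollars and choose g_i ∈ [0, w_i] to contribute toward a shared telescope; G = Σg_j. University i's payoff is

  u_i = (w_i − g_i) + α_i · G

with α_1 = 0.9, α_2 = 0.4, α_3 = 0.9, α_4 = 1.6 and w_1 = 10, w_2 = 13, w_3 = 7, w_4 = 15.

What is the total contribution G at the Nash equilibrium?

15

∂u_i/∂g_i = α_i − 1, so university i contributes w_i if α_i > 1, else 0.
α_i > 1 for i ∈ {4}; NE contributions (0, 0, 0, 15), G = 15.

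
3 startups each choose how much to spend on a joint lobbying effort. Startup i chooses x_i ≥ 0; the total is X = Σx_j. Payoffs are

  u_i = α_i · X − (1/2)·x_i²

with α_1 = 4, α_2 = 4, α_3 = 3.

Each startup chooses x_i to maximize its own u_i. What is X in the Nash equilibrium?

11

Startup i's FOC: ∂u_i/∂x_i = α_i − x_i = 0, so x_i* = α_i.
NE contributions = (4, 4, 3); X = 11.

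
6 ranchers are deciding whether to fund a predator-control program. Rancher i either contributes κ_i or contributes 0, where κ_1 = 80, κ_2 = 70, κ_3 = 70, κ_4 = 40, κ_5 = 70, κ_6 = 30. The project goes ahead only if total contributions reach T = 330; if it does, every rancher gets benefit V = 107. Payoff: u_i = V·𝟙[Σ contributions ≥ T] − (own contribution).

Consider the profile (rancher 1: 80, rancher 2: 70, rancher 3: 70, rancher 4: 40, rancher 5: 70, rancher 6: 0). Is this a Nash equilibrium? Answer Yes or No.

Total = 330 ≥ 330: provided.
Rancher 1 (pledges 80, payoff 27): dropping to 0 → total 250, payoff 0. No gain.
Rancher 2 (pledges 70, payoff 37): dropping to 0 → total 260, payoff 0. No gain.
Rancher 3 (pledges 70, payoff 37): dropping to 0 → total 260, payoff 0. No gain.
Rancher 4 (pledges 40, payoff 67): dropping to 0 → total 290, payoff 0. No gain.
Rancher 5 (pledges 70, payoff 37): dropping to 0 → total 260, payoff 0. No gain.
Rancher 6 (pledges 0, payoff 107): pledging 30 → total 360, payoff 77. No gain.

Yes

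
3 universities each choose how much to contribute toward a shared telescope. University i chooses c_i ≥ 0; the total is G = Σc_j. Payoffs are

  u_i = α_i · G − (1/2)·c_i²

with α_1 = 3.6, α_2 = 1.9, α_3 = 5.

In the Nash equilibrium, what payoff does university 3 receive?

40

University i's FOC: ∂u_i/∂c_i = α_i − c_i = 0, so c_i* = α_i.
NE contributions = (3.6, 1.9, 5); G = 10.5.
u_3 = α_3·G − ½·(c_3)² = 5·10.5 − ½·5² = 40.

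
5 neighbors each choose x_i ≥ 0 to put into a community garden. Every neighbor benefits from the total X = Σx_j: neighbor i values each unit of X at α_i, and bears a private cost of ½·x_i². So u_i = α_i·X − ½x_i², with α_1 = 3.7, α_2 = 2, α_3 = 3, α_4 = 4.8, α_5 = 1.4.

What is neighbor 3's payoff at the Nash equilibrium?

Neighbor i's FOC: ∂u_i/∂x_i = α_i − x_i = 0, so x_i* = α_i.
NE contributions = (3.7, 2, 3, 4.8, 1.4); X = 14.9.
u_3 = α_3·X − ½·(x_3)² = 3·14.9 − ½·3² = 40.2.

40.2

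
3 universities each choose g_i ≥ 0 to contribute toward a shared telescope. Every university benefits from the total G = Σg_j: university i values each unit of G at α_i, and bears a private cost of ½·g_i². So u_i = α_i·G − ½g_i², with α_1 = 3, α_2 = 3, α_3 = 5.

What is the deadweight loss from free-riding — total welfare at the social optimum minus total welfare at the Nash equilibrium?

82

University i's FOC: ∂u_i/∂g_i = α_i − g_i = 0, so g_i* = α_i.
NE contributions = (3, 3, 5); G = 11.
W^NE = (Σα)·G − ½Σα_i² = 11² − ½·43 = 99.5.
Planner sets g_i = Σα_j = 11 for every i, so G^SO = 3·11 = 33.
W^SO = (Σα)·G^SO − ½·3·(Σα)² = (3/2)·11² = 181.5.
Deadweight loss = W^SO − W^NE = 82.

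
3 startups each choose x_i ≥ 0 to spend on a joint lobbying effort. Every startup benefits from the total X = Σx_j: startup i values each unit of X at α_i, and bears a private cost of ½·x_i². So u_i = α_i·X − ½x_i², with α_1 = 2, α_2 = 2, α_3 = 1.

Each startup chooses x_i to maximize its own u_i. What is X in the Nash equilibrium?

5

Startup i's FOC: ∂u_i/∂x_i = α_i − x_i = 0, so x_i* = α_i.
NE contributions = (2, 2, 1); X = 5.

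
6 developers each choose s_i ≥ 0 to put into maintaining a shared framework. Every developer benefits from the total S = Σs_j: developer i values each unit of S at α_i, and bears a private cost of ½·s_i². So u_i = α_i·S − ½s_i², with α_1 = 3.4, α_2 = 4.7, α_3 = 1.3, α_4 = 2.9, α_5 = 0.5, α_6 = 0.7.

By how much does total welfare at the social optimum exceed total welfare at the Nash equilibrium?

386.745

Developer i's FOC: ∂u_i/∂s_i = α_i − s_i = 0, so s_i* = α_i.
NE contributions = (3.4, 4.7, 1.3, 2.9, 0.5, 0.7); S = 13.5.
W^NE = (Σα)·S − ½Σα_i² = 13.5² − ½·44.49 = 160.005.
Planner sets s_i = Σα_j = 13.5 for every i, so S^SO = 6·13.5 = 81.
W^SO = (Σα)·S^SO − ½·6·(Σα)² = (6/2)·13.5² = 546.75.
Deadweight loss = W^SO − W^NE = 386.745.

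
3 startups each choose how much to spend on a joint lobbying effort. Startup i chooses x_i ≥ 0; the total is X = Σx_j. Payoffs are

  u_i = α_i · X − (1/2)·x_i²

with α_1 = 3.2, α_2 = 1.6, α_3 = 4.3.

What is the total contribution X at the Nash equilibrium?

9.1

Startup i's FOC: ∂u_i/∂x_i = α_i − x_i = 0, so x_i* = α_i.
NE contributions = (3.2, 1.6, 4.3); X = 9.1.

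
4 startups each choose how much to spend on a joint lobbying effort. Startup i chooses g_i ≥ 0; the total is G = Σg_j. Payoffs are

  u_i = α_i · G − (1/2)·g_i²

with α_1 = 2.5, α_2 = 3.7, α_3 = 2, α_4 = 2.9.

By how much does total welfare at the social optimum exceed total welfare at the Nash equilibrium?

139.385

Startup i's FOC: ∂u_i/∂g_i = α_i − g_i = 0, so g_i* = α_i.
NE contributions = (2.5, 3.7, 2, 2.9); G = 11.1.
W^NE = (Σα)·G − ½Σα_i² = 11.1² − ½·32.35 = 107.035.
Planner sets g_i = Σα_j = 11.1 for every i, so G^SO = 4·11.1 = 44.4.
W^SO = (Σα)·G^SO − ½·4·(Σα)² = (4/2)·11.1² = 246.42.
Deadweight loss = W^SO − W^NE = 139.385.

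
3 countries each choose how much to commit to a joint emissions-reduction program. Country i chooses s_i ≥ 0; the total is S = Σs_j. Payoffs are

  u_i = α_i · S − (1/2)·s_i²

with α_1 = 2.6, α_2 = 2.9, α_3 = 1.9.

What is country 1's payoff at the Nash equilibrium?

Country i's FOC: ∂u_i/∂s_i = α_i − s_i = 0, so s_i* = α_i.
NE contributions = (2.6, 2.9, 1.9); S = 7.4.
u_1 = α_1·S − ½·(s_1)² = 2.6·7.4 − ½·2.6² = 15.86.

15.86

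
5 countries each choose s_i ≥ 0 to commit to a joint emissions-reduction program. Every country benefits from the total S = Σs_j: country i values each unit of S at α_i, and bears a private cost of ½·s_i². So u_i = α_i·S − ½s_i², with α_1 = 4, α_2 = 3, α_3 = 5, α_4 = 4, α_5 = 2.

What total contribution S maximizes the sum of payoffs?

Planner FOC: ∂(Σu_j)/∂s_i = (Σα_j) − s_i = 0, so s_i^SO = Σα_j = 18 for every i; S^SO = 90.

90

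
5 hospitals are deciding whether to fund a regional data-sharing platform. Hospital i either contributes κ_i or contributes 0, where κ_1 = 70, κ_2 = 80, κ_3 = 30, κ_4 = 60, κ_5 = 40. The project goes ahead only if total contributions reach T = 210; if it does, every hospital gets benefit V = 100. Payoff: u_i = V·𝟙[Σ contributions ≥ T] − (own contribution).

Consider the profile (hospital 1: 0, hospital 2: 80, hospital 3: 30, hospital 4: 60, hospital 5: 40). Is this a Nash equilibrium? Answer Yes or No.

Yes

Total = 210 ≥ 210: provided.
Hospital 1 (pledges 0, payoff 100): pledging 70 → total 280, payoff 30. No gain.
Hospital 2 (pledges 80, payoff 20): dropping to 0 → total 130, payoff 0. No gain.
Hospital 3 (pledges 30, payoff 70): dropping to 0 → total 180, payoff 0. No gain.
Hospital 4 (pledges 60, payoff 40): dropping to 0 → total 150, payoff 0. No gain.
Hospital 5 (pledges 40, payoff 60): dropping to 0 → total 170, payoff 0. No gain.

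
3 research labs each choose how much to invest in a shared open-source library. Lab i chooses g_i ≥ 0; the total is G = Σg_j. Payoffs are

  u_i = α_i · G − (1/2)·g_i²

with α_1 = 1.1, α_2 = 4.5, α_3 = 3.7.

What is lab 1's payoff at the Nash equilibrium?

9.625

Lab i's FOC: ∂u_i/∂g_i = α_i − g_i = 0, so g_i* = α_i.
NE contributions = (1.1, 4.5, 3.7); G = 9.3.
u_1 = α_1·G − ½·(g_1)² = 1.1·9.3 − ½·1.1² = 9.625.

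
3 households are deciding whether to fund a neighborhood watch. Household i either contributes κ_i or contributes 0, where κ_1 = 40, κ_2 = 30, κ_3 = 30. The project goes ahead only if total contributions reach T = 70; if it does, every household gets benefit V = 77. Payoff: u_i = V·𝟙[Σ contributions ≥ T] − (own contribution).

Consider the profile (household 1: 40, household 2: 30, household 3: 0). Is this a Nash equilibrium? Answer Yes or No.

Total = 70 ≥ 70: provided.
Household 1 (pledges 40, payoff 37): dropping to 0 → total 30, payoff 0. No gain.
Household 2 (pledges 30, payoff 47): dropping to 0 → total 40, payoff 0. No gain.
Household 3 (pledges 0, payoff 77): pledging 30 → total 100, payoff 47. No gain.

Yes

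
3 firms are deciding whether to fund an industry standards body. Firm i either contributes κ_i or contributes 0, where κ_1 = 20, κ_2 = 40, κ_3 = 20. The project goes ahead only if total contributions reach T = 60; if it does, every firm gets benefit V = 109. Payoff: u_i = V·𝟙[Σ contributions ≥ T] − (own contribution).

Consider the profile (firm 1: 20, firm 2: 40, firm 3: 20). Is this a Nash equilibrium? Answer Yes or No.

Total = 80 ≥ 60: provided.
Firm 1 (pledges 20, payoff 89): dropping to 0 → total 60, payoff 109. Profitable deviation.

No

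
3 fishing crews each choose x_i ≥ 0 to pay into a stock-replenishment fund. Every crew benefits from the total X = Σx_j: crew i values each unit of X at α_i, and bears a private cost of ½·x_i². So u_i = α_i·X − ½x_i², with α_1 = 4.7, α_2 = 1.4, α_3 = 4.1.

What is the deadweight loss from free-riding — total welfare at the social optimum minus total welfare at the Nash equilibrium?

72.45

Crew i's FOC: ∂u_i/∂x_i = α_i − x_i = 0, so x_i* = α_i.
NE contributions = (4.7, 1.4, 4.1); X = 10.2.
W^NE = (Σα)·X − ½Σα_i² = 10.2² − ½·40.86 = 83.61.
Planner sets x_i = Σα_j = 10.2 for every i, so X^SO = 3·10.2 = 30.6.
W^SO = (Σα)·X^SO − ½·3·(Σα)² = (3/2)·10.2² = 156.06.
Deadweight loss = W^SO − W^NE = 72.45.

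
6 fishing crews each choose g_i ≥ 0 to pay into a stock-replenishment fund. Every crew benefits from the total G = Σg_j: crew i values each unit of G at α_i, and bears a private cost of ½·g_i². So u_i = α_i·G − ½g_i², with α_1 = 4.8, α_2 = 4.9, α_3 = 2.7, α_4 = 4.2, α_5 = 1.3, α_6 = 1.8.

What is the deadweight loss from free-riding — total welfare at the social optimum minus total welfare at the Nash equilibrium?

814.635

Crew i's FOC: ∂u_i/∂g_i = α_i − g_i = 0, so g_i* = α_i.
NE contributions = (4.8, 4.9, 2.7, 4.2, 1.3, 1.8); G = 19.7.
W^NE = (Σα)·G − ½Σα_i² = 19.7² − ½·76.91 = 349.635.
Planner sets g_i = Σα_j = 19.7 for every i, so G^SO = 6·19.7 = 118.2.
W^SO = (Σα)·G^SO − ½·6·(Σα)² = (6/2)·19.7² = 1164.27.
Deadweight loss = W^SO − W^NE = 814.635.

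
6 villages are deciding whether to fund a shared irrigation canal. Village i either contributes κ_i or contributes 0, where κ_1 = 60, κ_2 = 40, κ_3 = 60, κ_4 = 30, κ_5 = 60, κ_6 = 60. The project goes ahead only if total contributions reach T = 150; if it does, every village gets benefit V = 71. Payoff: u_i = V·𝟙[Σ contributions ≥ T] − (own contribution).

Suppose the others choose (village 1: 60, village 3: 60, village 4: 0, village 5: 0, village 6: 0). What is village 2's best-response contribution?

40

Others' total = 120. Contributing 40 brings total to 160 ≥ 150: gain V − κ_2 = 31.
Best response: 40.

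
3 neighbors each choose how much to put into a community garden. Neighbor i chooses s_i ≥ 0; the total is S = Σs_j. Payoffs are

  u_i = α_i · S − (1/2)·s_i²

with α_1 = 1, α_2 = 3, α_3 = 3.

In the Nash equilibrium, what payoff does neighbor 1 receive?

Neighbor i's FOC: ∂u_i/∂s_i = α_i − s_i = 0, so s_i* = α_i.
NE contributions = (1, 3, 3); S = 7.
u_1 = α_1·S − ½·(s_1)² = 1·7 − ½·1² = 6.5.

6.5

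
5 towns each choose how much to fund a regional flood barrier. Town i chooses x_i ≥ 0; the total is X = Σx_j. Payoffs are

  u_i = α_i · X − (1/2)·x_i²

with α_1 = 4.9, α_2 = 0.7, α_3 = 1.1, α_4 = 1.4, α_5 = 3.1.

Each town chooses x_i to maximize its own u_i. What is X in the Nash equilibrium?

Town i's FOC: ∂u_i/∂x_i = α_i − x_i = 0, so x_i* = α_i.
NE contributions = (4.9, 0.7, 1.1, 1.4, 3.1); X = 11.2.

11.2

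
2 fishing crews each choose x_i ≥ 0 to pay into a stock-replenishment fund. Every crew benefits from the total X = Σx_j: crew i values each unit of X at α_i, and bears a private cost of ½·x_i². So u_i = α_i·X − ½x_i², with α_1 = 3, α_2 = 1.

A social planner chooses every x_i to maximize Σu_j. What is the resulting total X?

8

Planner FOC: ∂(Σu_j)/∂x_i = (Σα_j) − x_i = 0, so x_i^SO = Σα_j = 4 for every i; X^SO = 8.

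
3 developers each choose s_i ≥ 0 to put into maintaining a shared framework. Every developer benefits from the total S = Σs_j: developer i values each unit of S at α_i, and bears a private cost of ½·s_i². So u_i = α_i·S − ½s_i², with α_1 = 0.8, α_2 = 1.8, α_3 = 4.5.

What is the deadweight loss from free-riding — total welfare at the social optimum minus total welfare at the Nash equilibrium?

Developer i's FOC: ∂u_i/∂s_i = α_i − s_i = 0, so s_i* = α_i.
NE contributions = (0.8, 1.8, 4.5); S = 7.1.
W^NE = (Σα)·S − ½Σα_i² = 7.1² − ½·24.13 = 38.345.
Planner sets s_i = Σα_j = 7.1 for every i, so S^SO = 3·7.1 = 21.3.
W^SO = (Σα)·S^SO − ½·3·(Σα)² = (3/2)·7.1² = 75.615.
Deadweight loss = W^SO − W^NE = 37.27.

37.27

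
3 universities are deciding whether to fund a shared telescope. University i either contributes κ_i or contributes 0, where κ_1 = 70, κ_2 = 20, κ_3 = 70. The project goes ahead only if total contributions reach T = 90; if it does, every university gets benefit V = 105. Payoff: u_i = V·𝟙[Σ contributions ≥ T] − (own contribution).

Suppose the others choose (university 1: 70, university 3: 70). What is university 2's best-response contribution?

Others' total = 140 ≥ 90; contributing adds cost 20 for no extra benefit.
Best response: 0.

0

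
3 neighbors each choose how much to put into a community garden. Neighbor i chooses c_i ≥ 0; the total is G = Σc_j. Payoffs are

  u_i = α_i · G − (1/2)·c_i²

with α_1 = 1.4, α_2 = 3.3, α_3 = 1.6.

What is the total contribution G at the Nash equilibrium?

6.3

Neighbor i's FOC: ∂u_i/∂c_i = α_i − c_i = 0, so c_i* = α_i.
NE contributions = (1.4, 3.3, 1.6); G = 6.3.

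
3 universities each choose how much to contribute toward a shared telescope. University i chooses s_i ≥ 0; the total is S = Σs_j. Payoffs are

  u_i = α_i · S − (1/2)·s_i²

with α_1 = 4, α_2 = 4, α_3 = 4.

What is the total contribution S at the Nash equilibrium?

12

University i's FOC: ∂u_i/∂s_i = α_i − s_i = 0, so s_i* = α_i.
NE contributions = (4, 4, 4); S = 12.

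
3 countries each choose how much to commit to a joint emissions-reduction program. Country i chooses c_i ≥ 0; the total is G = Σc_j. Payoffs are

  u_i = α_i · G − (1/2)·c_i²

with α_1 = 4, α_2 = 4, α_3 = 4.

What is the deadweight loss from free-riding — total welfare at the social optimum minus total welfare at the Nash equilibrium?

Country i's FOC: ∂u_i/∂c_i = α_i − c_i = 0, so c_i* = α_i.
NE contributions = (4, 4, 4); G = 12.
W^NE = (Σα)·G − ½Σα_i² = 12² − ½·48 = 120.
Planner sets c_i = Σα_j = 12 for every i, so G^SO = 3·12 = 36.
W^SO = (Σα)·G^SO − ½·3·(Σα)² = (3/2)·12² = 216.
Deadweight loss = W^SO − W^NE = 96.

96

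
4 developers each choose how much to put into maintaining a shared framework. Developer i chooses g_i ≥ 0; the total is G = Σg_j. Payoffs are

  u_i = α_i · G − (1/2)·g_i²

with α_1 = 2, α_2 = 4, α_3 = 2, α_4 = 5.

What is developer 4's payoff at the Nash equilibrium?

Developer i's FOC: ∂u_i/∂g_i = α_i − g_i = 0, so g_i* = α_i.
NE contributions = (2, 4, 2, 5); G = 13.
u_4 = α_4·G − ½·(g_4)² = 5·13 − ½·5² = 52.5.

52.5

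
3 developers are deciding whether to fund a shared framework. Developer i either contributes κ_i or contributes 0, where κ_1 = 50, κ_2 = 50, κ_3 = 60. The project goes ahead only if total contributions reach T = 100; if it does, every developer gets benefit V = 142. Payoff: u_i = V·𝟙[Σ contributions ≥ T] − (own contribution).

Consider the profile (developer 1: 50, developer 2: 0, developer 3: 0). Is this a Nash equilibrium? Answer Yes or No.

No

Total = 50 < 100: not provided.
Developer 1 (pledges 50, payoff -50): dropping to 0 → total 0, payoff 0. Profitable deviation.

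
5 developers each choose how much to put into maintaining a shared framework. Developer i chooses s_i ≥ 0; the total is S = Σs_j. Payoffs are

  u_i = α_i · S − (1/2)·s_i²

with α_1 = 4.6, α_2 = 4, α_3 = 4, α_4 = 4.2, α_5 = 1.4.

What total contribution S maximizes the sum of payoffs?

91

Planner FOC: ∂(Σu_j)/∂s_i = (Σα_j) − s_i = 0, so s_i^SO = Σα_j = 18.2 for every i; S^SO = 91.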